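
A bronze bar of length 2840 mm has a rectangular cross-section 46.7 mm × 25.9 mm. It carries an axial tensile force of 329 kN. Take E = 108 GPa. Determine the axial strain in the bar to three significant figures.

A = 1210 mm².
σ = N/A = 272 MPa; ε = σ/E = 272/108000 = 2.519e-03.

0.00252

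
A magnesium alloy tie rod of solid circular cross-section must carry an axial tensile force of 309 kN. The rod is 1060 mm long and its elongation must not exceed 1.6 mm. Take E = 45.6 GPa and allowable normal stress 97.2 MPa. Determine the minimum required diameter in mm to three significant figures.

Required area A ≥ P/σ_allow = 309000/97.2 = 3179 mm².
For a solid circular section, d ≥ √(4A/π) = 63.62 mm.
Elongation limit: A ≥ PL/(Eδ_allow) = 309000·1060/(45600·1.6) = 4489 mm² ⇒ d ≥ 75.6 mm.
The elongation limit governs.

75.6 mm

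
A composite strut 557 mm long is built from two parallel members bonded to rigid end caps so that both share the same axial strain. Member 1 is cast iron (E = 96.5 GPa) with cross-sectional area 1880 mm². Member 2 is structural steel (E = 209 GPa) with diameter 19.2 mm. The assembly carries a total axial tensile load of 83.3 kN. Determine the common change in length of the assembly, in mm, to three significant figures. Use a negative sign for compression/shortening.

A_2 = 289.5 mm².
Equal strain + equilibrium ⇒ each member carries load in proportion to AE: A₁E₁ = 181400000 N, A₂E₂ = 60510000 N, ΣAE = 241900000 N.
δ = PL/ΣAE = 83300·557/241900000 = 0.1918 mm.

0.192 mm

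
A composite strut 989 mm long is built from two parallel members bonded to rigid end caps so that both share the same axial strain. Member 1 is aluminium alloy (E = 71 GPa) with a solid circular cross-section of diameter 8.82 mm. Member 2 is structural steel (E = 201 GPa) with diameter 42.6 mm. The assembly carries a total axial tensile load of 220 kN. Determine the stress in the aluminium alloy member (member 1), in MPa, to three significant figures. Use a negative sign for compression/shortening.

A_1 = 61.1 mm².
A_2 = 1425 mm².
Equal strain + equilibrium ⇒ each member carries load in proportion to AE: A₁E₁ = 4338000 N, A₂E₂ = 286500000 N, ΣAE = 290800000 N.
σ₁ = P·E₁/ΣAE = 220000·71000/290800000 = 53.71 MPa.

53.7 MPa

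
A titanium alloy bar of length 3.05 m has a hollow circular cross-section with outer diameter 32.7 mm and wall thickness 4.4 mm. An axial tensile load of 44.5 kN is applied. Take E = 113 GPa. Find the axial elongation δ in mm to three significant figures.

A = 391.2 mm².
δ_mech = NL/(AE) = 44500·3050/(391.2·113000) = 3.07 mm.

3.07 mm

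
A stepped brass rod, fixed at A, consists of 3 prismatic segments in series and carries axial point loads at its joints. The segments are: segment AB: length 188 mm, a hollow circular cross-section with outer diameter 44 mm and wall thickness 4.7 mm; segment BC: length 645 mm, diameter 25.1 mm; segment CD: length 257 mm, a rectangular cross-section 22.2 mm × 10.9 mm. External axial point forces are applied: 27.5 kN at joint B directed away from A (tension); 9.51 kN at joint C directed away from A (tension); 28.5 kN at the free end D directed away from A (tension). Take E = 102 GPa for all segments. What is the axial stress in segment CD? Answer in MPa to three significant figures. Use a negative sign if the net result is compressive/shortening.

Internal axial forces (sectioning from the free end, tension +): N_CD = 28.5 kN, N_BC = 38.01 kN, N_AB = 65.51 kN.
A_CD = 242 mm².
σ_CD = N_CD/A_CD = 28500/242 = 117.8 MPa.

118 MPa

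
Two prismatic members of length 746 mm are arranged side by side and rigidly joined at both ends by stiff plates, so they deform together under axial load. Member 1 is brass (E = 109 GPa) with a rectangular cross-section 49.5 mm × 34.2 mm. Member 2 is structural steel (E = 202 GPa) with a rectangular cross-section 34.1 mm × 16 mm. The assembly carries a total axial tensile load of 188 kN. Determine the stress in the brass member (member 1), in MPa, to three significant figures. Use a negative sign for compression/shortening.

69.5 MPa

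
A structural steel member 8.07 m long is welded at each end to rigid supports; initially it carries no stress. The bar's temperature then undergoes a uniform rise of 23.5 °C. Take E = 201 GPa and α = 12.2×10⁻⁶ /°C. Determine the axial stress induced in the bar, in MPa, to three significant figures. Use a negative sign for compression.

-57.6 MPa

Free thermal expansion αLΔT = 12.2e-6 · 8070 · 23.5 = 2.314 mm.
The walls impose strain ε = −(2.314)/8070 = -2.8670e-04; σ = Eε = 201000 · -2.8670e-04 = -57.63 MPa.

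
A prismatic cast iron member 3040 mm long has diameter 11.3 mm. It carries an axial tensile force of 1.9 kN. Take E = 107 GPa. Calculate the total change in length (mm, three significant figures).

0.538 mm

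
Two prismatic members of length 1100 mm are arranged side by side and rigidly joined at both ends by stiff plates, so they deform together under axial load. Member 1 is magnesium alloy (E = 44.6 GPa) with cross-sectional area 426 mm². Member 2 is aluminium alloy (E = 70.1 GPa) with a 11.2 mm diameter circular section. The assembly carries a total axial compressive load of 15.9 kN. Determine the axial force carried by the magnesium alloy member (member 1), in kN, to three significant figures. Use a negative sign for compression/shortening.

A_2 = 98.52 mm².
Equal strain + equilibrium ⇒ each member carries load in proportion to AE: A₁E₁ = 19000000 N, A₂E₂ = 6906000 N, ΣAE = 25910000 N.
F₁ = P·A₁E₁/ΣAE = -15900·19000000/25910000 = -11660 N.

-11.7 kN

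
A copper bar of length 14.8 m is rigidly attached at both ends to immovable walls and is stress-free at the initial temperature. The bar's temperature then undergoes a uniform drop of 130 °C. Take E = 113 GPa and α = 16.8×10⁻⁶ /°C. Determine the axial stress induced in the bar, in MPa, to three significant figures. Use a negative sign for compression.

Free thermal expansion αLΔT = 16.8e-6 · 14800 · -130 = -32.32 mm.
The walls impose strain ε = −(-32.32)/14800 = 2.1840e-03; σ = Eε = 113000 · 2.1840e-03 = 246.8 MPa.

247 MPa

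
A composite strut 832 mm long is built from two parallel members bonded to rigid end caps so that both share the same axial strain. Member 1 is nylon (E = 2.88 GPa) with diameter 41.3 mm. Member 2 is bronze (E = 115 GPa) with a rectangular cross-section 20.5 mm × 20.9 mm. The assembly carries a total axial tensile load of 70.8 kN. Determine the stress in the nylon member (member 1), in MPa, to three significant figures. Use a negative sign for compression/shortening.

3.84 MPa

A_1 = 1340 mm².
A_2 = 428.4 mm².
Equal strain + equilibrium ⇒ each member carries load in proportion to AE: A₁E₁ = 3858000 N, A₂E₂ = 49270000 N, ΣAE = 53130000 N.
σ₁ = P·E₁/ΣAE = 70800·2880/53130000 = 3.838 MPa.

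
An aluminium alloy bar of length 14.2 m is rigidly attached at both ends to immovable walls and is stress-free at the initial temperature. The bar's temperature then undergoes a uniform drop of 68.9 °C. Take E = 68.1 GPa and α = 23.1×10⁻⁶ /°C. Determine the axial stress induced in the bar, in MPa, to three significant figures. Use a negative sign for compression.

108 MPa

Free thermal expansion αLΔT = 23.1e-6 · 14200 · -68.9 = -22.6 mm.
The walls impose strain ε = −(-22.6)/14200 = 1.5916e-03; σ = Eε = 68100 · 1.5916e-03 = 108.4 MPa.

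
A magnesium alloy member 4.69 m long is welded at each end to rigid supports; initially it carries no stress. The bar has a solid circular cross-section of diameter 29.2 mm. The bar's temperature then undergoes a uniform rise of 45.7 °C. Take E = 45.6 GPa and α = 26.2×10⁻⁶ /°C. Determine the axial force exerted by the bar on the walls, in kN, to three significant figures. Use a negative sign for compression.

Free thermal expansion αLΔT = 26.2e-6 · 4690 · 45.7 = 5.616 mm.
The walls impose strain ε = −(5.616)/4690 = -1.1973e-03; σ = Eε = 45600 · -1.1973e-03 = -54.6 MPa.
Wall reaction R = σ·A = -54.6·669.7 = -36560 N = -36.56 kN.

-36.6 kN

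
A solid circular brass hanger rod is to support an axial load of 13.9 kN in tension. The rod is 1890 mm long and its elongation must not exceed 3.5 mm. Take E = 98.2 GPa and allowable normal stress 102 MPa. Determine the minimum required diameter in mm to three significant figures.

13.2 mm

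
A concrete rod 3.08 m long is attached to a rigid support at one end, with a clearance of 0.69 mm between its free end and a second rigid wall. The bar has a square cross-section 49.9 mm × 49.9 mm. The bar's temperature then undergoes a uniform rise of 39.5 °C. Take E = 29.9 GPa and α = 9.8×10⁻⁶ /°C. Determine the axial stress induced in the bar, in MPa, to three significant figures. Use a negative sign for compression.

-4.88 MPa

Free thermal expansion αLΔT = 9.8e-6 · 3080 · 39.5 = 1.192 mm.
The walls engage after the gap closes; constrained expansion = 1.192 − 0.69 = 0.5023 mm.
The walls impose strain ε = −(0.5023)/3080 = -1.6307e-04; σ = Eε = 29900 · -1.6307e-04 = -4.876 MPa.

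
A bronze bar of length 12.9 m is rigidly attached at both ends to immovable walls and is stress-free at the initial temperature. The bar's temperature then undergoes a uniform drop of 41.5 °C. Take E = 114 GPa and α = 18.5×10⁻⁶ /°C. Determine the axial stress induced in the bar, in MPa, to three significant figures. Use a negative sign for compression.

87.5 MPa

Free thermal expansion αLΔT = 18.5e-6 · 12900 · -41.5 = -9.904 mm.
The walls impose strain ε = −(-9.904)/12900 = 7.6775e-04; σ = Eε = 114000 · 7.6775e-04 = 87.52 MPa.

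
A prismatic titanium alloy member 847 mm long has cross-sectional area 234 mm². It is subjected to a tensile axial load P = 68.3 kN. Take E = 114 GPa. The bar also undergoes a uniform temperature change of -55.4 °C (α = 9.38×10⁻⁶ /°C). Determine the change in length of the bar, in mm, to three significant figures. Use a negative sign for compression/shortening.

1.73 mm

δ_mech = NL/(AE) = 68300·847/(234·114000) = 2.169 mm.
δ_thermal = αLΔT = 9.38e-6·847·-55.4 = -0.4401 mm.
δ = δ_mech + δ_thermal = 1.728 mm.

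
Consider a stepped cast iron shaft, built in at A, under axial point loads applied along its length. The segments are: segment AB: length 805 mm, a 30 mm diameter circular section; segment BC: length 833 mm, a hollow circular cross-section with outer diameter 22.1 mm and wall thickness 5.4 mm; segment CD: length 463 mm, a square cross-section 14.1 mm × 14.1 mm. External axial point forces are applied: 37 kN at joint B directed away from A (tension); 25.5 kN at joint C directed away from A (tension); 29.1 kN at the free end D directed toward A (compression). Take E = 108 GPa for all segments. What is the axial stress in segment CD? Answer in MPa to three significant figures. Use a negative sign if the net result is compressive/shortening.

Internal axial forces (sectioning from the free end, tension +): N_CD = -29.1 kN, N_BC = -3.6 kN, N_AB = 33.4 kN.
A_CD = 198.8 mm².
σ_CD = N_CD/A_CD = -29100/198.8 = -146.4 MPa.

-146 MPa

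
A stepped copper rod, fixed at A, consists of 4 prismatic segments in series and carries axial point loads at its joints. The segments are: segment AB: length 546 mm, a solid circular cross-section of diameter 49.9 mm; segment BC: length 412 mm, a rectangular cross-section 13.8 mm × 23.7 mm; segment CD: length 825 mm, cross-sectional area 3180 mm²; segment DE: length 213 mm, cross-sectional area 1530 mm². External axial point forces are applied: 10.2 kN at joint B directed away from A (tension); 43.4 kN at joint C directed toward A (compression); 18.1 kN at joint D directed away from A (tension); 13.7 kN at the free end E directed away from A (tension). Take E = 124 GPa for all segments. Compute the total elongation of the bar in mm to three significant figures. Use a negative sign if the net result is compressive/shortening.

-0.0391 mm

Internal axial forces (sectioning from the free end, tension +): N_DE = 13.7 kN, N_CD = 31.8 kN, N_BC = -11.6 kN, N_AB = -1.4 kN.
A_AB = 1956 mm².
A_BC = 327.1 mm².
δ_AB = -1400·546/(1956·124000) = -0.003152 mm
δ_BC = -11600·412/(327.1·124000) = -0.1178 mm
δ_CD = 31800·825/(3180·124000) = 0.06653 mm
δ_DE = 13700·213/(1530·124000) = 0.01538 mm
δ = Σδ_i = -0.03908 mm.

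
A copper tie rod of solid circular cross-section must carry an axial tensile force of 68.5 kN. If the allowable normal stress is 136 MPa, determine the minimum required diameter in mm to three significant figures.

Required area A ≥ P/σ_allow = 68500/136 = 503.7 mm².
For a solid circular section, d ≥ √(4A/π) = 25.32 mm.

25.3 mm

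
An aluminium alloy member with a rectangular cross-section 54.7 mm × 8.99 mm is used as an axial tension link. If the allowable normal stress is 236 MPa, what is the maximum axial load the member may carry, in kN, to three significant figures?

A = 491.8 mm².
P_max = σ_allow · A = 236 · 491.8 = 116100 N = 116.1 kN.

116 kN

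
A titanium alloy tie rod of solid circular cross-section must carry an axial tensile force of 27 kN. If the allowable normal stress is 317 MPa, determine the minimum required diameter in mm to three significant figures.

Required area A ≥ P/σ_allow = 27000/317 = 85.17 mm².
For a solid circular section, d ≥ √(4A/π) = 10.41 mm.

10.4 mm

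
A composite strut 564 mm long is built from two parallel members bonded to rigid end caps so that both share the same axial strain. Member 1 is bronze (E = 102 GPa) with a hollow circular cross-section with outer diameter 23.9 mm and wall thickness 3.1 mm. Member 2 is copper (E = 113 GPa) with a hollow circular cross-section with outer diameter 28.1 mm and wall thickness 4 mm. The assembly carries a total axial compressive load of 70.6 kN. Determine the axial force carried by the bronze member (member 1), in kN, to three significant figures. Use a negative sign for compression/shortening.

A_1 = 202.6 mm².
A_2 = 302.8 mm².
Equal strain + equilibrium ⇒ each member carries load in proportion to AE: A₁E₁ = 20660000 N, A₂E₂ = 34220000 N, ΣAE = 54880000 N.
F₁ = P·A₁E₁/ΣAE = -70600·20660000/54880000 = -26580 N.

-26.6 kN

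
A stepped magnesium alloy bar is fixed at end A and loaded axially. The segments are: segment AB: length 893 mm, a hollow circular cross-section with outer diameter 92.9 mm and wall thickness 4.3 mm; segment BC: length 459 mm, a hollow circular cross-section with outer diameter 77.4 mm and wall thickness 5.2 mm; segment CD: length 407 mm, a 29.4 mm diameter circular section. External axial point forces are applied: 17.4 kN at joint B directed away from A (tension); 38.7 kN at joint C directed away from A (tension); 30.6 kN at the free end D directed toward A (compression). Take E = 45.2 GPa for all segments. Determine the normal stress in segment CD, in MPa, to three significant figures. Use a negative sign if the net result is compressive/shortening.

Internal axial forces (sectioning from the free end, tension +): N_CD = -30.6 kN, N_BC = 8.1 kN, N_AB = 25.5 kN.
A_CD = 678.9 mm².
σ_CD = N_CD/A_CD = -30600/678.9 = -45.08 MPa.

-45.1 MPa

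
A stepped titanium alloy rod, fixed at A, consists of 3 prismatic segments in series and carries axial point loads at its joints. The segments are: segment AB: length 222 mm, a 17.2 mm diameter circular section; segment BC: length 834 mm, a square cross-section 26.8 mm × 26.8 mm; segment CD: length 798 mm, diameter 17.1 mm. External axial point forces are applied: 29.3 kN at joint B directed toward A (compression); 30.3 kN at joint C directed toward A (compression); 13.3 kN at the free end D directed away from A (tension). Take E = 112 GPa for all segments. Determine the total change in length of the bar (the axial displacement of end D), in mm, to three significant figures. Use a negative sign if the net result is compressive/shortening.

Internal axial forces (sectioning from the free end, tension +): N_CD = 13.3 kN, N_BC = -17 kN, N_AB = -46.3 kN.
A_AB = 232.4 mm².
A_BC = 718.2 mm².
A_CD = 229.7 mm².
δ_AB = -46300·222/(232.4·112000) = -0.395 mm
δ_BC = -17000·834/(718.2·112000) = -0.1762 mm
δ_CD = 13300·798/(229.7·112000) = 0.4126 mm
δ = Σδ_i = -0.1586 mm.

-0.159 mm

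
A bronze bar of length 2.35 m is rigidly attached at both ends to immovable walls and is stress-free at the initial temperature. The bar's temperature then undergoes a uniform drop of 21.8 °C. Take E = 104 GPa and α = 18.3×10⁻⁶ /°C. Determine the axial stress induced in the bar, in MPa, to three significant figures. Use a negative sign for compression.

41.5 MPa

Free thermal expansion αLΔT = 18.3e-6 · 2350 · -21.8 = -0.9375 mm.
The walls impose strain ε = −(-0.9375)/2350 = 3.9894e-04; σ = Eε = 104000 · 3.9894e-04 = 41.49 MPa.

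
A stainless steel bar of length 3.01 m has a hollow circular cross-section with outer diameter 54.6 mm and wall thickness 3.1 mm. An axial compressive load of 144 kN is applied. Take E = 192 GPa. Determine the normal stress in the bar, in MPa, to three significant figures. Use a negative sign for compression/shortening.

A = 501.6 mm².
σ = N/A = -144000/501.6 = -287.1 MPa.

-287 MPa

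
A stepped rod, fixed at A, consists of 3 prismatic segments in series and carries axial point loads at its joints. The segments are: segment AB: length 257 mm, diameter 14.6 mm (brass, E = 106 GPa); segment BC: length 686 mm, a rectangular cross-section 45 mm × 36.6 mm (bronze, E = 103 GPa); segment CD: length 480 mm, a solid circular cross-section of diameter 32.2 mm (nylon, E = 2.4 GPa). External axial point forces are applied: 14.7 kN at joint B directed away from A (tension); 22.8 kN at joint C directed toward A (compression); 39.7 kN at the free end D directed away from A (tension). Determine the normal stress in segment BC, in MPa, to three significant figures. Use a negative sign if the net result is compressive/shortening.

Internal axial forces (sectioning from the free end, tension +): N_CD = 39.7 kN, N_BC = 16.9 kN, N_AB = 31.6 kN.
A_BC = 1647 mm².
σ_BC = N_BC/A_BC = 16900/1647 = 10.26 MPa.

10.3 MPa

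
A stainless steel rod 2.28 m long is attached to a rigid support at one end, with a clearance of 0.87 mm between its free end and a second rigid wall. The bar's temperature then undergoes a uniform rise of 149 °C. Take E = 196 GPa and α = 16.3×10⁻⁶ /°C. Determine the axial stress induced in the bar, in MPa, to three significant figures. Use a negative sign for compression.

-401 MPa

Free thermal expansion αLΔT = 16.3e-6 · 2280 · 149 = 5.537 mm.
The walls engage after the gap closes; constrained expansion = 5.537 − 0.87 = 4.667 mm.
The walls impose strain ε = −(4.667)/2280 = -2.0471e-03; σ = Eε = 196000 · -2.0471e-03 = -401.2 MPa.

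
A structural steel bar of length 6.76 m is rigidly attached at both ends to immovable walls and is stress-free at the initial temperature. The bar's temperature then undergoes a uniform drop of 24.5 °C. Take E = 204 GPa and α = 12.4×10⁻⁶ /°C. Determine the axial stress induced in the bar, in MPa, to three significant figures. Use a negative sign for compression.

62.0 MPa

Free thermal expansion αLΔT = 12.4e-6 · 6760 · -24.5 = -2.054 mm.
The walls impose strain ε = −(-2.054)/6760 = 3.0380e-04; σ = Eε = 204000 · 3.0380e-04 = 61.98 MPa.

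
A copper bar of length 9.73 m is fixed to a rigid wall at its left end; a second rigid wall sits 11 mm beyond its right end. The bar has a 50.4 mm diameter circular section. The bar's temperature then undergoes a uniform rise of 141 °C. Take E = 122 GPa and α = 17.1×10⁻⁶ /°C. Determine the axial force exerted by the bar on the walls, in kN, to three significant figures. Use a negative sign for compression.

-312 kN

Free thermal expansion αLΔT = 17.1e-6 · 9730 · 141 = 23.46 mm.
The walls engage after the gap closes; constrained expansion = 23.46 − 11 = 12.46 mm.
The walls impose strain ε = −(12.46)/9730 = -1.2806e-03; σ = Eε = 122000 · -1.2806e-03 = -156.2 MPa.
Wall reaction R = σ·A = -156.2·1995 = -311700 N = -311.7 kN.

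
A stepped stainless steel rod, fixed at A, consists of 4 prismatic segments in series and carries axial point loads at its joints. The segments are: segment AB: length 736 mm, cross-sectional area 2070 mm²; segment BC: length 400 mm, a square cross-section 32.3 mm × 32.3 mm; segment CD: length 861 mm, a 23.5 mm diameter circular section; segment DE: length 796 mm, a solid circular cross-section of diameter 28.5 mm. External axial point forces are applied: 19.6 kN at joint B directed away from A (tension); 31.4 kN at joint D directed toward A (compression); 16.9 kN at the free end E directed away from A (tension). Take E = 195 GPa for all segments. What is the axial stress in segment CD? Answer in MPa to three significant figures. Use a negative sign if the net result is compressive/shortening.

-33.4 MPa

Internal axial forces (sectioning from the free end, tension +): N_DE = 16.9 kN, N_CD = -14.5 kN, N_BC = -14.5 kN, N_AB = 5.1 kN.
A_CD = 433.7 mm².
σ_CD = N_CD/A_CD = -14500/433.7 = -33.43 MPa.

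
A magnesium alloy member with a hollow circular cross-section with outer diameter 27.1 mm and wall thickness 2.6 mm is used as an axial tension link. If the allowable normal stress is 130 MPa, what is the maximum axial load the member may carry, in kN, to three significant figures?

26.0 kN

A = 200.1 mm².
P_max = σ_allow · A = 130 · 200.1 = 26020 N = 26.02 kN.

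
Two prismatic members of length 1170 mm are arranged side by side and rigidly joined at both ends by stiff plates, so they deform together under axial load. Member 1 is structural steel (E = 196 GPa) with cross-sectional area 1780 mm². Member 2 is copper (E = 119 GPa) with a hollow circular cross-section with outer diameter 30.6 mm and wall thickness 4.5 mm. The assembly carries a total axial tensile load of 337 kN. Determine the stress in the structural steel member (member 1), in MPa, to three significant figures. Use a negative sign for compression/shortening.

A_2 = 369 mm².
Equal strain + equilibrium ⇒ each member carries load in proportion to AE: A₁E₁ = 348900000 N, A₂E₂ = 43910000 N, ΣAE = 392800000 N.
σ₁ = P·E₁/ΣAE = 337000·196000/392800000 = 168.2 MPa.

168 MPa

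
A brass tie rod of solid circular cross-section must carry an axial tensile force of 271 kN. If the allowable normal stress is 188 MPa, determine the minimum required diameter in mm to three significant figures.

42.8 mm

Required area A ≥ P/σ_allow = 271000/188 = 1441 mm².
For a solid circular section, d ≥ √(4A/π) = 42.84 mm.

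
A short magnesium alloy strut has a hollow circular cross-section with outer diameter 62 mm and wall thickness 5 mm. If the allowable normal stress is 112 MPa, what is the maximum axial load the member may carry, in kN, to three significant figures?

A = 895.4 mm².
P_max = σ_allow · A = 112 · 895.4 = 100300 N = 100.3 kN.

100 kN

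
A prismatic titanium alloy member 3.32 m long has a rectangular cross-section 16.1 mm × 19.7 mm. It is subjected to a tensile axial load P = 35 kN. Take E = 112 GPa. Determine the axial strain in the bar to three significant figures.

9.85e-04

A = 317.2 mm².
σ = N/A = 110.4 MPa; ε = σ/E = 110.4/112000 = 9.853e-04.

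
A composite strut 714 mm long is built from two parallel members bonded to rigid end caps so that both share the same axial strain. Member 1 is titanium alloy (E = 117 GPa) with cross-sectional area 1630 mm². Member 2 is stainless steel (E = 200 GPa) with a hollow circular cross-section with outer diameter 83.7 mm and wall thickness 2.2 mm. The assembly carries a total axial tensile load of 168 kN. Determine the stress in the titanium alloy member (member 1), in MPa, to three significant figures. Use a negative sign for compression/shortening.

A_2 = 563.3 mm².
Equal strain + equilibrium ⇒ each member carries load in proportion to AE: A₁E₁ = 190700000 N, A₂E₂ = 112700000 N, ΣAE = 303400000 N.
σ₁ = P·E₁/ΣAE = 168000·117000/303400000 = 64.79 MPa.

64.8 MPa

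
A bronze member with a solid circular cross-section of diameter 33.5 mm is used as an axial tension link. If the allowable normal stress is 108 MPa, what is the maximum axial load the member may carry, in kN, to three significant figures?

A = 881.4 mm².
P_max = σ_allow · A = 108 · 881.4 = 95190 N = 95.19 kN.

95.2 kN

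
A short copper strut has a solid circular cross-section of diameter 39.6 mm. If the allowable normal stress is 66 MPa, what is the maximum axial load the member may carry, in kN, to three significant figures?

A = 1232 mm².
P_max = σ_allow · A = 66 · 1232 = 81290 N = 81.29 kN.

81.3 kN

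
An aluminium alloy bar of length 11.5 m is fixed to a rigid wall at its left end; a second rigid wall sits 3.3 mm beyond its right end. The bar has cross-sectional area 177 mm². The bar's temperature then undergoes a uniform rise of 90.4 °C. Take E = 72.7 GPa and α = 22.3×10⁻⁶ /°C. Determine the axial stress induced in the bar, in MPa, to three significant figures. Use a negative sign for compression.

Free thermal expansion αLΔT = 22.3e-6 · 11500 · 90.4 = 23.18 mm.
The walls engage after the gap closes; constrained expansion = 23.18 − 3.3 = 19.88 mm.
The walls impose strain ε = −(19.88)/11500 = -1.7290e-03; σ = Eε = 72700 · -1.7290e-03 = -125.7 MPa.

-126 MPa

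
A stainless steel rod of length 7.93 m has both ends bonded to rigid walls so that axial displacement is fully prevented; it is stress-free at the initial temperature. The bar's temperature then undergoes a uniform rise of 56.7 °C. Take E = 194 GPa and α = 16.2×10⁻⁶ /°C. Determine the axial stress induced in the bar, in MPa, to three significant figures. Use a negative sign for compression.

Free thermal expansion αLΔT = 16.2e-6 · 7930 · 56.7 = 7.284 mm.
The walls impose strain ε = −(7.284)/7930 = -9.1854e-04; σ = Eε = 194000 · -9.1854e-04 = -178.2 MPa.

-178 MPa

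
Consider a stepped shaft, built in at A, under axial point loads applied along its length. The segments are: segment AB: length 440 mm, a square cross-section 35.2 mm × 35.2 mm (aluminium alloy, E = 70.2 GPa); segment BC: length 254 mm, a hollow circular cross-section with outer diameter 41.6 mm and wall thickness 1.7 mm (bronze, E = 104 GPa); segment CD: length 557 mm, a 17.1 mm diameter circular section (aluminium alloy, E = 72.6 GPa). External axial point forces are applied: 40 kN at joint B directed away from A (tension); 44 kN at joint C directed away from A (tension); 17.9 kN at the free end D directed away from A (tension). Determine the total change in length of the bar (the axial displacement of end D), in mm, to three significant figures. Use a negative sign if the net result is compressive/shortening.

Internal axial forces (sectioning from the free end, tension +): N_CD = 17.9 kN, N_BC = 61.9 kN, N_AB = 101.9 kN.
A_AB = 1239 mm².
A_BC = 213.1 mm².
A_CD = 229.7 mm².
δ_AB = 101900·440/(1239·70200) = 0.5155 mm
δ_BC = 61900·254/(213.1·104000) = 0.7094 mm
δ_CD = 17900·557/(229.7·72600) = 0.598 mm
δ = Σδ_i = 1.823 mm.

1.82 mm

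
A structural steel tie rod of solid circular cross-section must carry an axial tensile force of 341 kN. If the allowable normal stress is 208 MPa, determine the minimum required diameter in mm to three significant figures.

45.7 mm

Required area A ≥ P/σ_allow = 341000/208 = 1639 mm².
For a solid circular section, d ≥ √(4A/π) = 45.69 mm.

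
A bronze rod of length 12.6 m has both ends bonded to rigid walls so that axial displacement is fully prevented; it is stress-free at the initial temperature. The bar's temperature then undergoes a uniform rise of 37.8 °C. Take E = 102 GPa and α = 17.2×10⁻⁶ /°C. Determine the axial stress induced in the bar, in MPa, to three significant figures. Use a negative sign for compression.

-66.3 MPa

Free thermal expansion αLΔT = 17.2e-6 · 12600 · 37.8 = 8.192 mm.
The walls impose strain ε = −(8.192)/12600 = -6.5016e-04; σ = Eε = 102000 · -6.5016e-04 = -66.32 MPa.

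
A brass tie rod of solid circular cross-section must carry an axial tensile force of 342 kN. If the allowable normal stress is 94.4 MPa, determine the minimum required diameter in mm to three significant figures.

Required area A ≥ P/σ_allow = 342000/94.4 = 3623 mm².
For a solid circular section, d ≥ √(4A/π) = 67.92 mm.

67.9 mm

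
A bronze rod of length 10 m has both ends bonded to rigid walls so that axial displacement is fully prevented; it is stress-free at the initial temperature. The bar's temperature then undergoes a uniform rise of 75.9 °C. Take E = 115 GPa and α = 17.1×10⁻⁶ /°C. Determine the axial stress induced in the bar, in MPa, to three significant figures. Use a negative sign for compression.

-149 MPa

Free thermal expansion αLΔT = 17.1e-6 · 10000 · 75.9 = 12.98 mm.
The walls impose strain ε = −(12.98)/10000 = -1.2979e-03; σ = Eε = 115000 · -1.2979e-03 = -149.3 MPa.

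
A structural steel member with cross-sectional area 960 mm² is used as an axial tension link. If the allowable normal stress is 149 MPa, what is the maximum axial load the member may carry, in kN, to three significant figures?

143 kN

P_max = σ_allow · A = 149 · 960 = 143000 N = 143 kN.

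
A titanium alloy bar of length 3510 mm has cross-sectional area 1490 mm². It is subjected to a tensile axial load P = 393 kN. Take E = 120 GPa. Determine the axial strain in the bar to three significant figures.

0.00220

σ = N/A = 263.8 MPa; ε = σ/E = 263.8/120000 = 2.198e-03.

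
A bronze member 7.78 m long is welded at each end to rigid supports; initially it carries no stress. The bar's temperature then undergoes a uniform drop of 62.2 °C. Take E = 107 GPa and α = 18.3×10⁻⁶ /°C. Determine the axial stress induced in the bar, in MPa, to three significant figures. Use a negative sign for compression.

Free thermal expansion αLΔT = 18.3e-6 · 7780 · -62.2 = -8.856 mm.
The walls impose strain ε = −(-8.856)/7780 = 1.1383e-03; σ = Eε = 107000 · 1.1383e-03 = 121.8 MPa.

122 MPa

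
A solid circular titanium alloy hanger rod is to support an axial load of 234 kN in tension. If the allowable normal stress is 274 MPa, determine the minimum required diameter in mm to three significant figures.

33.0 mm

Required area A ≥ P/σ_allow = 234000/274 = 854 mm².
For a solid circular section, d ≥ √(4A/π) = 32.98 mm.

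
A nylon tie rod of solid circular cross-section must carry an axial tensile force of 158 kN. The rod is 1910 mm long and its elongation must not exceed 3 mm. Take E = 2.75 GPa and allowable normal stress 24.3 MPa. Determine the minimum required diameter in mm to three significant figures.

Required area A ≥ P/σ_allow = 158000/24.3 = 6502 mm².
For a solid circular section, d ≥ √(4A/π) = 90.99 mm.
Elongation limit: A ≥ PL/(Eδ_allow) = 158000·1910/(2750·3) = 36580 mm² ⇒ d ≥ 215.8 mm.
The elongation limit governs.

216 mm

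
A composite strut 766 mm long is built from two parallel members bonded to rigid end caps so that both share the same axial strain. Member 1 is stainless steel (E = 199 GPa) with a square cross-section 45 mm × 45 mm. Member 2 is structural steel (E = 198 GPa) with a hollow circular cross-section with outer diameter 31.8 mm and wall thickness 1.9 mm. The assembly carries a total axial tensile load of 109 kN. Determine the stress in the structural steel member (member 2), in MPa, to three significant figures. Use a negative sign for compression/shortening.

49.2 MPa

A_1 = 2025 mm².
A_2 = 178.5 mm².
Equal strain + equilibrium ⇒ each member carries load in proportion to AE: A₁E₁ = 403000000 N, A₂E₂ = 35340000 N, ΣAE = 438300000 N.
σ₂ = P·E₂/ΣAE = 109000·198000/438300000 = 49.24 MPa.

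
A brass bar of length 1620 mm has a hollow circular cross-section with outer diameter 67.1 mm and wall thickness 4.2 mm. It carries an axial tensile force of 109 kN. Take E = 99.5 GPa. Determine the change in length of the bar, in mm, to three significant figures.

A = 829.9 mm².
δ_mech = NL/(AE) = 109000·1620/(829.9·99500) = 2.138 mm.

2.14 mm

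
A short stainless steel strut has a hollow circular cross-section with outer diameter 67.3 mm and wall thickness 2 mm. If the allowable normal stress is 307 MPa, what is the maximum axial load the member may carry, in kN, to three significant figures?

126 kN

A = 410.3 mm².
P_max = σ_allow · A = 307 · 410.3 = 126000 N = 126 kN.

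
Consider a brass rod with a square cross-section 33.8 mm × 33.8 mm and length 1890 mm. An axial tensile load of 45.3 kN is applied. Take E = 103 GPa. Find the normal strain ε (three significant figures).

3.85e-04

A = 1142 mm².
σ = N/A = 39.65 MPa; ε = σ/E = 39.65/103000 = 3.850e-04.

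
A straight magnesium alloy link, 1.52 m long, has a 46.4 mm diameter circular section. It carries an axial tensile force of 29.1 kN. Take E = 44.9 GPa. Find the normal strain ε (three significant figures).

A = 1691 mm².
σ = N/A = 17.21 MPa; ε = σ/E = 17.21/44900 = 3.833e-04.

3.83e-04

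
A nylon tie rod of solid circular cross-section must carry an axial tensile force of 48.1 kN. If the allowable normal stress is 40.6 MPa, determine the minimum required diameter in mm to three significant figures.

38.8 mm

Required area A ≥ P/σ_allow = 48100/40.6 = 1185 mm².
For a solid circular section, d ≥ √(4A/π) = 38.84 mm.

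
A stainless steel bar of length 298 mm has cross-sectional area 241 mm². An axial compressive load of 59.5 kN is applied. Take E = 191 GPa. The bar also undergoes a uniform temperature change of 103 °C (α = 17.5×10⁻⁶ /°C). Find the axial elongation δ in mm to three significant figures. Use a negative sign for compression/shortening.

δ_mech = NL/(AE) = -59500·298/(241·191000) = -0.3852 mm.
δ_thermal = αLΔT = 17.5e-6·298·103 = 0.5371 mm.
δ = δ_mech + δ_thermal = 0.1519 mm.

0.152 mm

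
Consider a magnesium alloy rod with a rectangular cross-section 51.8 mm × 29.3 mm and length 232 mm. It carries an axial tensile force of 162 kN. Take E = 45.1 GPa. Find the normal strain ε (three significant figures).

A = 1518 mm².
σ = N/A = 106.7 MPa; ε = σ/E = 106.7/45100 = 2.367e-03.

0.00237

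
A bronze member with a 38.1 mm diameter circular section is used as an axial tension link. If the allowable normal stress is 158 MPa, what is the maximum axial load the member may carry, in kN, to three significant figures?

A = 1140 mm².
P_max = σ_allow · A = 158 · 1140 = 180100 N = 180.1 kN.

180 kN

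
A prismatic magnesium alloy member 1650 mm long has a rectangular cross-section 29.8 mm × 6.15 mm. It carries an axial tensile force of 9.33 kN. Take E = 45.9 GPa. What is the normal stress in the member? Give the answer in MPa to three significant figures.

A = 183.3 mm².
σ = N/A = 9330/183.3 = 50.91 MPa.

50.9 MPa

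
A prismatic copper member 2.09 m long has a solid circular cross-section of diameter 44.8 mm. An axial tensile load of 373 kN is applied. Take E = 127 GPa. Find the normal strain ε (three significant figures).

0.00186

A = 1576 mm².
σ = N/A = 236.6 MPa; ε = σ/E = 236.6/127000 = 1.863e-03.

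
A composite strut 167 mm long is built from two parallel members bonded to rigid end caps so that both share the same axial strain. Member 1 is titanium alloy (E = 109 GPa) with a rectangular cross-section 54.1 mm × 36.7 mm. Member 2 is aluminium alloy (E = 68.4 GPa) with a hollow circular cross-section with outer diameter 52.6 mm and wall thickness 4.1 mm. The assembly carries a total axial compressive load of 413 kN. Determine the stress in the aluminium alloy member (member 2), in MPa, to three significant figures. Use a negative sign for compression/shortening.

-109 MPa

A_1 = 1985 mm².
A_2 = 624.7 mm².
Equal strain + equilibrium ⇒ each member carries load in proportion to AE: A₁E₁ = 216400000 N, A₂E₂ = 42730000 N, ΣAE = 259100000 N.
σ₂ = P·E₂/ΣAE = -413000·68400/259100000 = -109 MPa.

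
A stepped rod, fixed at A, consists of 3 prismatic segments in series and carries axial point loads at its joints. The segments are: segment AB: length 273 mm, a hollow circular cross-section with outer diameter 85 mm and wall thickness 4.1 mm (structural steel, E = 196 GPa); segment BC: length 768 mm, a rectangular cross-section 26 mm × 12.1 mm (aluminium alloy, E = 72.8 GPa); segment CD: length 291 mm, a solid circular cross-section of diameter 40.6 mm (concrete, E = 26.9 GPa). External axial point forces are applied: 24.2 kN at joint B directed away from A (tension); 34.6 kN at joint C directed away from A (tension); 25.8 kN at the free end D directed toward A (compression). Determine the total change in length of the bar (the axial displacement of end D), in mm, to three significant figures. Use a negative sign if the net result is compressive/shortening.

0.124 mm

Internal axial forces (sectioning from the free end, tension +): N_CD = -25.8 kN, N_BC = 8.8 kN, N_AB = 33 kN.
A_AB = 1042 mm².
A_BC = 314.6 mm².
A_CD = 1295 mm².
δ_AB = 33000·273/(1042·196000) = 0.04411 mm
δ_BC = 8800·768/(314.6·72800) = 0.2951 mm
δ_CD = -25800·291/(1295·26900) = -0.2156 mm
δ = Σδ_i = 0.1236 mm.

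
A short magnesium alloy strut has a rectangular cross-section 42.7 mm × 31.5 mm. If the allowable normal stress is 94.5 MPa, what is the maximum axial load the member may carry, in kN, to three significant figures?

127 kN

A = 1345 mm².
P_max = σ_allow · A = 94.5 · 1345 = 127100 N = 127.1 kN.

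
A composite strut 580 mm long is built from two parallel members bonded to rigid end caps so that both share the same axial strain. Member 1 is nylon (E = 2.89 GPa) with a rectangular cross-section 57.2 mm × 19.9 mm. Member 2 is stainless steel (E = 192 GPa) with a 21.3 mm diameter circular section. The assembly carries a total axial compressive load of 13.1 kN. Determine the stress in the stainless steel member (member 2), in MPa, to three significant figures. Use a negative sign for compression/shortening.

A_1 = 1138 mm².
A_2 = 356.3 mm².
Equal strain + equilibrium ⇒ each member carries load in proportion to AE: A₁E₁ = 3290000 N, A₂E₂ = 68410000 N, ΣAE = 71700000 N.
σ₂ = P·E₂/ΣAE = -13100·192000/71700000 = -35.08 MPa.

-35.1 MPa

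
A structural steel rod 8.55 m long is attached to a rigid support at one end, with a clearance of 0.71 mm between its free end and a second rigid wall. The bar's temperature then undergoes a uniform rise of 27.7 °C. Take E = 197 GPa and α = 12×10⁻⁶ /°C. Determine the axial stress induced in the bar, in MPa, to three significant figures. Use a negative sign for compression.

-49.1 MPa

Free thermal expansion αLΔT = 12e-6 · 8550 · 27.7 = 2.842 mm.
The walls engage after the gap closes; constrained expansion = 2.842 − 0.71 = 2.132 mm.
The walls impose strain ε = −(2.132)/8550 = -2.4936e-04; σ = Eε = 197000 · -2.4936e-04 = -49.12 MPa.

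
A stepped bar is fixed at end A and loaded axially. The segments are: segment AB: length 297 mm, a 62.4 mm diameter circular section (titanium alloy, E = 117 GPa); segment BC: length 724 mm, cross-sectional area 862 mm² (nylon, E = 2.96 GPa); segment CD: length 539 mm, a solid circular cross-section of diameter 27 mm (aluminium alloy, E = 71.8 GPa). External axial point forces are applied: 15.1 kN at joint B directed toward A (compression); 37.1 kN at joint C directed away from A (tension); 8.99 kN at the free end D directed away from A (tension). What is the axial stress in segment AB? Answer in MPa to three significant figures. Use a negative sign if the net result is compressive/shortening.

10.1 MPa

Internal axial forces (sectioning from the free end, tension +): N_CD = 8.99 kN, N_BC = 46.09 kN, N_AB = 30.99 kN.
A_AB = 3058 mm².
σ_AB = N_AB/A_AB = 30990/3058 = 10.13 MPa.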